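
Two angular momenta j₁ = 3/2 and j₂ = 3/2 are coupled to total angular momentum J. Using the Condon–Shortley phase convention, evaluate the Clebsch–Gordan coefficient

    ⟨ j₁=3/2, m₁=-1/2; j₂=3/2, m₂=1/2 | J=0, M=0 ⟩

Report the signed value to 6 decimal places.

+√(1/4) = +0.500000

√[1·3!0!0!/4! · 1!2!2!1!0!0!] = √(1)
  +(−1)^2/∏(2,1,0,0,0,0)! = 1/2  (running 1/2)
⟨..|..⟩ = √(1)·(1/2) = +0.500000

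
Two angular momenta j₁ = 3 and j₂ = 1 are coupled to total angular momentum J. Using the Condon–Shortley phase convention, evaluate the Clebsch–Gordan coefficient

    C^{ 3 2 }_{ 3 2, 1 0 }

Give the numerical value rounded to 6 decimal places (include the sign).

+0.577350

√[7·1!5!1!/8! · 5!1!1!1!5!1!] = √(300)
  +(−1)^0/∏(0,1,1,1,4,0)! = 1/24  (running 1/24)
  +(−1)^1/∏(1,0,0,0,5,1)! = -1/120  (running 1/30)
⟨..|..⟩ = √(300)·(1/30) = +0.577350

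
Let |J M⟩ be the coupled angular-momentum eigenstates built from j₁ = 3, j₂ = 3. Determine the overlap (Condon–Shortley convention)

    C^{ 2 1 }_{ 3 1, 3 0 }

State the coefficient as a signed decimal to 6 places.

j₁+j₂−J=4  J+j₁−j₂=2  J−j₁+j₂=2  j₁+j₂+J+1=9
(j₁±m₁, j₂±m₂, J±M) = (4,2,3,3,3,1)
P² = 96/7
sum k=1..2:
  [1] −1/12 = -1/12
  [2] +1/8 = 1/8
S = 1/24
C² = P²·S² = 1/42 ; C = +0.154303

+√(1/42) = +0.154303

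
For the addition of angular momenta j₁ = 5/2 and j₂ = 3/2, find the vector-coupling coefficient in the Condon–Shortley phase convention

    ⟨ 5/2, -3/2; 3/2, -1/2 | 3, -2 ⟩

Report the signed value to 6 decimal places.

√[7·1!4!2!/8! · 1!4!1!2!1!5!] = √(48)
  +(−1)^0/∏(0,1,4,1,0,1)! = 1/24  (running 1/24)
  +(−1)^1/∏(1,0,3,0,1,2)! = -1/12  (running -1/24)
⟨..|..⟩ = √(48)·(-1/24) = -0.288675

-0.288675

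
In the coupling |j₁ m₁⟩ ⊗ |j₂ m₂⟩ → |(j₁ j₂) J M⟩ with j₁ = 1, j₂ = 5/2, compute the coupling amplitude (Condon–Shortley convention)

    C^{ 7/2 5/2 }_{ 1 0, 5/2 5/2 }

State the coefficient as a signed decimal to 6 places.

+√(2/7) = +0.534522

j₁+j₂−J=0  J+j₁−j₂=2  J−j₁+j₂=5  j₁+j₂+J+1=8
(j₁±m₁, j₂±m₂, J±M) = (1,1,5,0,6,1)
P² = 28800/7
sum k=0..0:
  [0] +1/120 = 1/120
S = 1/120
C² = P²·S² = 2/7 ; C = +0.534522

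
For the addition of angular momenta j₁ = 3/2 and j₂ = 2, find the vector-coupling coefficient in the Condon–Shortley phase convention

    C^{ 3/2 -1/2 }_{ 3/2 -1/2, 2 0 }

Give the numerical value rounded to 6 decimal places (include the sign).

j₁+j₂−J=2  J+j₁−j₂=1  J−j₁+j₂=2  j₁+j₂+J+1=6
(j₁±m₁, j₂±m₂, J±M) = (1,2,2,2,1,2)
P² = 16/45
sum k=1..2:
  [1] −1/1 = -1
  [2] +1/4 = 1/4
S = -3/4
C² = P²·S² = 1/5 ; C = -0.447214

−√(1/5) ≈ -0.447214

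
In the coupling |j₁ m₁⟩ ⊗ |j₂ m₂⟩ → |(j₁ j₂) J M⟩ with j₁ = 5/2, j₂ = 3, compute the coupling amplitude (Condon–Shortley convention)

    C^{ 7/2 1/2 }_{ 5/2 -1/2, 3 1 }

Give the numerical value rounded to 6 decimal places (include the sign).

−√(1/63) = -0.125988

triangle: 2!*3!*4!/10! = 288/3628800
(j±m)!: 2!*3!*4!*2!*4!*3! = 82944
prefactor² = (2J+1)*Δ*N² = 9216/175
  k=0: +1/(0!*2!*3!*4!*0!*0!) = 1/288
  k=1: −1/(1!*1!*2!*3!*1!*1!) = -1/12
  k=2: +1/(2!*0!*1!*2!*2!*2!) = 1/16
Σ = -5/288  ⇒  CG² = 9216/175*(-5/288)² = 1/63
CG = −√(1/63) = -0.125988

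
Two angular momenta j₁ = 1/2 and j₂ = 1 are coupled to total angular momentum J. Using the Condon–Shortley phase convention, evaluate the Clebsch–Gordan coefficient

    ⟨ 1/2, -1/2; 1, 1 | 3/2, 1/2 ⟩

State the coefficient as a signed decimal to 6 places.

+√(1/3) ≈ +0.577350

triangle: 0!*1!*2!/4! = 2/24
(j±m)!: 0!*1!*2!*0!*2!*1! = 4
prefactor² = (2J+1)*Δ*N² = 4/3
  k=0: +1/(0!*0!*1!*2!*0!*0!) = 1/2
Σ = 1/2  ⇒  CG² = 4/3*1/2² = 1/3
CG = +√(1/3) = +0.577350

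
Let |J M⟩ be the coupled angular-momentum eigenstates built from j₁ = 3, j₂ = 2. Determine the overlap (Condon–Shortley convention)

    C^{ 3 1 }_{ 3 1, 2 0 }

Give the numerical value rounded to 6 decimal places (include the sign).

−√(3/20) = -0.387298

√[7·2!4!2!/9! · 4!2!2!2!4!2!] = √(256/15)
  +(−1)^0/∏(0,2,2,2,2,0)! = 1/16  (running 1/16)
  +(−1)^1/∏(1,1,1,1,3,1)! = -1/6  (running -5/48)
  +(−1)^2/∏(2,0,0,0,4,2)! = 1/96  (running -3/32)
⟨..|..⟩ = √(256/15)·(-3/32) = -0.387298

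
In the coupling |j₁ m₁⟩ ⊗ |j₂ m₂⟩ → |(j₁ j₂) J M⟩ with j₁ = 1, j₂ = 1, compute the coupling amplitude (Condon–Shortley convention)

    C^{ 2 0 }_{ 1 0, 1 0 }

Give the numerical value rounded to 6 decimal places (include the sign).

√[5·0!2!2!/5! · 1!1!1!1!2!2!] = √(2/3)
  +(−1)^0/∏(0,0,1,1,1,1)! = 1  (running 1)
⟨..|..⟩ = √(2/3)·(1) = +0.816497

+0.816497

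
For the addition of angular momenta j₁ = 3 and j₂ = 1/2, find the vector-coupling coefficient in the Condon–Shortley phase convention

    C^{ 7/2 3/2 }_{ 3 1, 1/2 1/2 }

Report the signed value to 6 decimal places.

triangle: 0!·6!·1!/8! = 720/40320
(j±m)!: 4!·2!·1!·0!·5!·2! = 11520
prefactor² = (2J+1)·Δ·N² = 11520/7
  k=0: +1/(0!·0!·2!·1!·4!·0!) = 1/48
Σ = 1/48  ⇒  CG² = 11520/7·1/48² = 5/7
CG = +√(5/7) = +0.845154

+√(5/7) ≈ +0.845154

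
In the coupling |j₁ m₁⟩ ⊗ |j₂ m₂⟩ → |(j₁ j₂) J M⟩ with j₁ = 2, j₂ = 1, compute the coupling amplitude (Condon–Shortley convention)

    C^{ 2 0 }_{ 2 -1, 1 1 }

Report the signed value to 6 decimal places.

√[5·1!3!1!/6! · 1!3!2!0!2!2!] = √(2)
  +(−1)^1/∏(1,0,2,1,1,0)! = -1/2  (running -1/2)
⟨..|..⟩ = √(2)·(-1/2) = -0.707107

−√(1/2) ≈ -0.707107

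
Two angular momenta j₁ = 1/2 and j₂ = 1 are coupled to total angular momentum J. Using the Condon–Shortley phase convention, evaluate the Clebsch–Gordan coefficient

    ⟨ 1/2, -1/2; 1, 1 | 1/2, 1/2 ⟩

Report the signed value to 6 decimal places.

−√(2/3) ≈ -0.816497

j₁+j₂−J=1  J+j₁−j₂=0  J−j₁+j₂=1  j₁+j₂+J+1=3
(j₁±m₁, j₂±m₂, J±M) = (0,1,2,0,1,0)
P² = 2/3
sum k=1..1:
  [1] −1/1 = -1
S = -1
C² = P²·S² = 2/3 ; C = -0.816497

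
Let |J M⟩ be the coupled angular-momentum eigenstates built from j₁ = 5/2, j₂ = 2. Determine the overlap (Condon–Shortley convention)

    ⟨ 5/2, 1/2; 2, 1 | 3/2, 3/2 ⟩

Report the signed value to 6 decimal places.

+√(9/35) = +0.507093

√[4·3!2!1!/7! · 3!2!3!1!3!0!] = √(144/35)
  +(−1)^2/∏(2,1,0,1,2,0)! = 1/4  (running 1/4)
⟨..|..⟩ = √(144/35)·(1/4) = +0.507093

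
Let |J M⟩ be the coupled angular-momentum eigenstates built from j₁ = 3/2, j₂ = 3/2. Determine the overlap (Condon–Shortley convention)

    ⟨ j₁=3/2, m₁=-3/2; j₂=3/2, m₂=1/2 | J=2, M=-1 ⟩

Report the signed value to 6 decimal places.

j₁+j₂−J=1  J+j₁−j₂=2  J−j₁+j₂=2  j₁+j₂+J+1=6
(j₁±m₁, j₂±m₂, J±M) = (0,3,2,1,1,3)
P² = 2
sum k=1..1:
  [1] −1/2 = -1/2
S = -1/2
C² = P²·S² = 1/2 ; C = -0.707107

-0.707107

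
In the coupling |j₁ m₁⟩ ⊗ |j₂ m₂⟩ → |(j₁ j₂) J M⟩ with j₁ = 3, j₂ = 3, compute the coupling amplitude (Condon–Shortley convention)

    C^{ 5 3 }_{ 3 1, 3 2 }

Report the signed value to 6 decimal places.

triangle: 1!·5!·5!/12! = 14400/479001600
(j±m)!: 4!·2!·5!·1!·8!·2! = 464486400
prefactor² = (2J+1)·Δ·N² = 153600
  k=0: +1/(0!·1!·2!·5!·3!·0!) = 1/1440
  k=1: −1/(1!·0!·1!·4!·4!·1!) = -1/576
Σ = -1/960  ⇒  CG² = 153600·(-1/960)² = 1/6
CG = −√(1/6) = -0.408248

−√(1/6) = -0.408248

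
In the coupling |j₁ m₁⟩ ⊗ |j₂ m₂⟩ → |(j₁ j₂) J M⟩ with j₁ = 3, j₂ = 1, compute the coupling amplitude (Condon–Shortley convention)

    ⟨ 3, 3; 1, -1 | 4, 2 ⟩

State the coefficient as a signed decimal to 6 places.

+√(1/28) = +0.188982

triangle: 0!·6!·2!/9! = 1440/362880
(j±m)!: 6!·0!·0!·2!·6!·2! = 2073600
prefactor² = (2J+1)·Δ·N² = 518400/7
  k=0: +1/(0!·0!·0!·0!·6!·2!) = 1/1440
Σ = 1/1440  ⇒  CG² = 518400/7·1/1440² = 1/28
CG = +√(1/28) = +0.188982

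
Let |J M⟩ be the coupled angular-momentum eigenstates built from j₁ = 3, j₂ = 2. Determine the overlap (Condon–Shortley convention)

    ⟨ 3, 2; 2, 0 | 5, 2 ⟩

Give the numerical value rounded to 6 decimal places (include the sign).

j₁+j₂−J=0  J+j₁−j₂=6  J−j₁+j₂=4  j₁+j₂+J+1=11
(j₁±m₁, j₂±m₂, J±M) = (5,1,2,2,7,3)
P² = 69120
sum k=0..0:
  [0] +1/480 = 1/480
S = 1/480
C² = P²·S² = 3/10 ; C = +0.547723

+√(3/10) = +0.547723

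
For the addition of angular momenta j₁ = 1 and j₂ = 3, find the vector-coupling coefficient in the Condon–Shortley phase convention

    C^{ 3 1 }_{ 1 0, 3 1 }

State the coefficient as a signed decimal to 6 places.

triangle: 1!·1!·5!/8! = 120/40320
(j±m)!: 1!·1!·4!·2!·4!·2! = 2304
prefactor² = (2J+1)·Δ·N² = 48
  k=0: +1/(0!·1!·1!·4!·0!·1!) = 1/24
  k=1: −1/(1!·0!·0!·3!·1!·2!) = -1/12
Σ = -1/24  ⇒  CG² = 48·(-1/24)² = 1/12
CG = −√(1/12) = -0.288675

−√(1/12) = -0.288675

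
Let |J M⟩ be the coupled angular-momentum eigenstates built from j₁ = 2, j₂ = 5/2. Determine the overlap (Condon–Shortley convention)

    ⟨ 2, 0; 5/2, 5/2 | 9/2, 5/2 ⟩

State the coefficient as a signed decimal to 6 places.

+√(1/6) ≈ +0.408248

√[10·0!4!5!/10! · 2!2!5!0!7!2!] = √(38400)
  +(−1)^0/∏(0,0,2,5,2,0)! = 1/480  (running 1/480)
⟨..|..⟩ = √(38400)·(1/480) = +0.408248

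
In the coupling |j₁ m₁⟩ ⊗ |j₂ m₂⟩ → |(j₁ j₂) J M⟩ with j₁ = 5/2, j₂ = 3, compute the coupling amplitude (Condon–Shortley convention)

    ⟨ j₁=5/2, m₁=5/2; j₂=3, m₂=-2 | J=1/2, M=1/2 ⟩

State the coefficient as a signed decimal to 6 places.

+√(1/21) ≈ +0.218218

√[2·5!0!1!/7! · 5!0!1!5!1!0!] = √(4800/7)
  +(−1)^0/∏(0,5,0,1,0,0)! = 1/120  (running 1/120)
⟨..|..⟩ = √(4800/7)·(1/120) = +0.218218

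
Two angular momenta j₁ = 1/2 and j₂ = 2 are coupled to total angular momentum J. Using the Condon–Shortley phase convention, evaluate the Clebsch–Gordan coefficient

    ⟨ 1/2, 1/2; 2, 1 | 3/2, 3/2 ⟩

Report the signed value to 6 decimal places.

+0.447214

j₁+j₂−J=1  J+j₁−j₂=0  J−j₁+j₂=3  j₁+j₂+J+1=5
(j₁±m₁, j₂±m₂, J±M) = (1,0,3,1,3,0)
P² = 36/5
sum k=0..0:
  [0] +1/6 = 1/6
S = 1/6
C² = P²·S² = 1/5 ; C = +0.447214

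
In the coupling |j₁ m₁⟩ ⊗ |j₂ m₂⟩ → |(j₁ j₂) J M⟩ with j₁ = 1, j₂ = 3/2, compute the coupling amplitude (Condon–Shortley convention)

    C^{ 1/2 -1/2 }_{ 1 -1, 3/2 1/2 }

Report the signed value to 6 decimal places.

+0.408248

triangle: 2!·0!·1!/4! = 2/24
(j±m)!: 0!·2!·2!·1!·0!·1! = 4
prefactor² = (2J+1)·Δ·N² = 2/3
  k=2: +1/(2!·0!·0!·0!·0!·1!) = 1/2
Σ = 1/2  ⇒  CG² = 2/3·1/2² = 1/6
CG = +√(1/6) = +0.408248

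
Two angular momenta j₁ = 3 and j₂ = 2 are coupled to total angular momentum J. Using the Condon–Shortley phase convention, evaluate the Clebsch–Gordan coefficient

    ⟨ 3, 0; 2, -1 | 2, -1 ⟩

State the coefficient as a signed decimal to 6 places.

j₁+j₂−J=3  J+j₁−j₂=3  J−j₁+j₂=1  j₁+j₂+J+1=8
(j₁±m₁, j₂±m₂, J±M) = (3,3,1,3,1,3)
P² = 81/14
sum k=0..1:
  [0] +1/36 = 1/36
  [1] −1/4 = -1/4
S = -2/9
C² = P²·S² = 2/7 ; C = -0.534522

−√(2/7) ≈ -0.534522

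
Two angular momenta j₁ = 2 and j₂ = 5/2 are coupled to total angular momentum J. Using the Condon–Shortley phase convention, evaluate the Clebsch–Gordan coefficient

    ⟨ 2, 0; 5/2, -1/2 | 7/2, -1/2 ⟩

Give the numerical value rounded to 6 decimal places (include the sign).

+√(4/105) ≈ +0.195180

triangle: 1!·3!·4!/9! = 144/362880
(j±m)!: 2!·2!·2!·3!·3!·4! = 6912
prefactor² = (2J+1)·Δ·N² = 768/35
  k=0: +1/(0!·1!·2!·2!·1!·2!) = 1/8
  k=1: −1/(1!·0!·1!·1!·2!·3!) = -1/12
Σ = 1/24  ⇒  CG² = 768/35·1/24² = 4/105
CG = +√(4/105) = +0.195180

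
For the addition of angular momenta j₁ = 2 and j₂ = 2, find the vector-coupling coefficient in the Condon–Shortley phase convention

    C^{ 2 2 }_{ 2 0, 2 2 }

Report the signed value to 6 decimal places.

√[5·2!2!2!/7! · 2!2!4!0!4!0!] = √(128/7)
  +(−1)^2/∏(2,0,0,2,2,0)! = 1/8  (running 1/8)
⟨..|..⟩ = √(128/7)·(1/8) = +0.534522

+0.534522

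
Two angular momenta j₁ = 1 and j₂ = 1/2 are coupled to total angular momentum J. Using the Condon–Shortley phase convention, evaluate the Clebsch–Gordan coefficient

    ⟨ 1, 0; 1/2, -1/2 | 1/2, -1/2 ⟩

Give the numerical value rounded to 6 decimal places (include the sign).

√[2·1!1!0!/3! · 1!1!0!1!0!1!] = √(1/3)
  +(−1)^0/∏(0,1,1,0,0,0)! = 1  (running 1)
⟨..|..⟩ = √(1/3)·(1) = +0.577350

+√(1/3) = +0.577350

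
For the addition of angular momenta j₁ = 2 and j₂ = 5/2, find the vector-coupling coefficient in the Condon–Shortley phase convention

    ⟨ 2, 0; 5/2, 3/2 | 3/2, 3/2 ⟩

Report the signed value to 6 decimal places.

+√(12/35) ≈ +0.585540

√[4·3!1!2!/7! · 2!2!4!1!3!0!] = √(192/35)
  +(−1)^2/∏(2,1,0,2,1,0)! = 1/4  (running 1/4)
⟨..|..⟩ = √(192/35)·(1/4) = +0.585540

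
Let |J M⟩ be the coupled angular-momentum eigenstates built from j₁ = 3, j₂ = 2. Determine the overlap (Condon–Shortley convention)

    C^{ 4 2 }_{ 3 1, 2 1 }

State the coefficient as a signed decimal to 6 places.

j₁+j₂−J=1  J+j₁−j₂=5  J−j₁+j₂=3  j₁+j₂+J+1=10
(j₁±m₁, j₂±m₂, J±M) = (4,2,3,1,6,2)
P² = 5184/7
sum k=0..1:
  [0] +1/72 = 1/72
  [1] −1/48 = -1/48
S = -1/144
C² = P²·S² = 1/28 ; C = -0.188982

-0.188982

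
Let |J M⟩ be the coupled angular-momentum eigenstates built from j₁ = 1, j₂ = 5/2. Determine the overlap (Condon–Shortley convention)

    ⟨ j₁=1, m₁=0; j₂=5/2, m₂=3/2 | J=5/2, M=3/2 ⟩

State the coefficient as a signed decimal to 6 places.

-0.507093

√[6·1!1!4!/7! · 1!1!4!1!4!1!] = √(576/35)
  +(−1)^0/∏(0,1,1,4,0,0)! = 1/24  (running 1/24)
  +(−1)^1/∏(1,0,0,3,1,1)! = -1/6  (running -1/8)
⟨..|..⟩ = √(576/35)·(-1/8) = -0.507093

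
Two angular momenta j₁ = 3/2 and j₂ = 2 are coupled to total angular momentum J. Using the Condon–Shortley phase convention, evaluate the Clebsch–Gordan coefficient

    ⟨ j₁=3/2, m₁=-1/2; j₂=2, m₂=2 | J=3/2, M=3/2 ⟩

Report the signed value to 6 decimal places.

+√(2/5) ≈ +0.632456

triangle: 2!*1!*2!/6! = 4/720
(j±m)!: 1!*2!*4!*0!*3!*0! = 288
prefactor² = (2J+1)*Δ*N² = 32/5
  k=2: +1/(2!*0!*0!*2!*1!*0!) = 1/4
Σ = 1/4  ⇒  CG² = 32/5*1/4² = 2/5
CG = +√(2/5) = +0.632456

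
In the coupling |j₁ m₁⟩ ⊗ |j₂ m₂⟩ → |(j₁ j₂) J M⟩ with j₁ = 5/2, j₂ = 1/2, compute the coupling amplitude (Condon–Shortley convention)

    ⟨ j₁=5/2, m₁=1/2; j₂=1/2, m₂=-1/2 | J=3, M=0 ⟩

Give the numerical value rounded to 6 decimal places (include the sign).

+√(1/2) ≈ +0.707107

√[7·0!5!1!/7! · 3!2!0!1!3!3!] = √(72)
  +(−1)^0/∏(0,0,2,0,3,1)! = 1/12  (running 1/12)
⟨..|..⟩ = √(72)·(1/12) = +0.707107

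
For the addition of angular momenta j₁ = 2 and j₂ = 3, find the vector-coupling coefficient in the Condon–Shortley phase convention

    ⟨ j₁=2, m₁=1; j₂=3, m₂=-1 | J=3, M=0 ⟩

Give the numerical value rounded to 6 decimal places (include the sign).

+0.182574

√[7·2!2!4!/9! · 3!1!2!4!3!3!] = √(96/5)
  +(−1)^0/∏(0,2,1,2,1,2)! = 1/8  (running 1/8)
  +(−1)^1/∏(1,1,0,1,2,3)! = -1/12  (running 1/24)
⟨..|..⟩ = √(96/5)·(1/24) = +0.182574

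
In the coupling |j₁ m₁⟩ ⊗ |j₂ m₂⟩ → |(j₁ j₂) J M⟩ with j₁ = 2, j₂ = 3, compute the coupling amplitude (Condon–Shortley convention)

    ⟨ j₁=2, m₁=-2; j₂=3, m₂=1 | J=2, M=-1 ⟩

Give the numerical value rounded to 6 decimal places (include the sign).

triangle: 3!·1!·3!/8! = 36/40320
(j±m)!: 0!·4!·4!·2!·1!·3! = 6912
prefactor² = (2J+1)·Δ·N² = 216/7
  k=3: −1/(3!·0!·1!·1!·0!·2!) = -1/12
Σ = -1/12  ⇒  CG² = 216/7·(-1/12)² = 3/14
CG = −√(3/14) = -0.462910

−√(3/14) ≈ -0.462910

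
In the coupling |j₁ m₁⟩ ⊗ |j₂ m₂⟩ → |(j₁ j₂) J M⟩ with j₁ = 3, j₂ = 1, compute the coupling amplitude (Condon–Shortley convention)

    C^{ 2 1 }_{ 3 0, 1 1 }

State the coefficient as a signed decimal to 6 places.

j₁+j₂−J=2  J+j₁−j₂=4  J−j₁+j₂=0  j₁+j₂+J+1=7
(j₁±m₁, j₂±m₂, J±M) = (3,3,2,0,3,1)
P² = 144/7
sum k=2..2:
  [2] +1/12 = 1/12
S = 1/12
C² = P²·S² = 1/7 ; C = +0.377964

+0.377964  (= +√(1/7))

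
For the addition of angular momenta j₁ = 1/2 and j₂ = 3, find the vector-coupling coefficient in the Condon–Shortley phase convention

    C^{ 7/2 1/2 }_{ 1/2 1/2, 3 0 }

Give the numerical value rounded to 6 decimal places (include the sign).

j₁+j₂−J=0  J+j₁−j₂=1  J−j₁+j₂=6  j₁+j₂+J+1=8
(j₁±m₁, j₂±m₂, J±M) = (1,0,3,3,4,3)
P² = 5184/7
sum k=0..0:
  [0] +1/36 = 1/36
S = 1/36
C² = P²·S² = 4/7 ; C = +0.755929

+√(4/7) = +0.755929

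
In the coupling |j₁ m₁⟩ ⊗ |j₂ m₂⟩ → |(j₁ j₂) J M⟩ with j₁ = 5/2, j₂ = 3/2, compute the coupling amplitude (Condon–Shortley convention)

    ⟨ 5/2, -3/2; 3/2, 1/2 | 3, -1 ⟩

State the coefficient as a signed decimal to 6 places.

−√(49/120) = -0.639010

j₁+j₂−J=1  J+j₁−j₂=4  J−j₁+j₂=2  j₁+j₂+J+1=8
(j₁±m₁, j₂±m₂, J±M) = (1,4,2,1,2,4)
P² = 96/5
sum k=0..1:
  [0] +1/48 = 1/48
  [1] −1/6 = -1/6
S = -7/48
C² = P²·S² = 49/120 ; C = -0.639010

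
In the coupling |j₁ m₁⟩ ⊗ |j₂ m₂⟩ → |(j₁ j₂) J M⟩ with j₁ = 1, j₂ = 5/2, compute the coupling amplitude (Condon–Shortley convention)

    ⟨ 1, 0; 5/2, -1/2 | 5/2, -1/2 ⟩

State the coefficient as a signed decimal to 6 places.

+0.169031

triangle: 1!·1!·4!/7! = 24/5040
(j±m)!: 1!·1!·2!·3!·2!·3! = 144
prefactor² = (2J+1)·Δ·N² = 144/35
  k=0: +1/(0!·1!·1!·2!·0!·2!) = 1/4
  k=1: −1/(1!·0!·0!·1!·1!·3!) = -1/6
Σ = 1/12  ⇒  CG² = 144/35·1/12² = 1/35
CG = +√(1/35) = +0.169031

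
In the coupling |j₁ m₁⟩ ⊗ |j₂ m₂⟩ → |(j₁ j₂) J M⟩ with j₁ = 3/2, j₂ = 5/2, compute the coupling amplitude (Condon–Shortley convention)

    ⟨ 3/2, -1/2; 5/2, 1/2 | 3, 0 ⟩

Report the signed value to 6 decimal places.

−√(1/5) ≈ -0.447214

triangle: 1!·2!·4!/8! = 48/40320
(j±m)!: 1!·2!·3!·2!·3!·3! = 864
prefactor² = (2J+1)·Δ·N² = 36/5
  k=0: +1/(0!·1!·2!·3!·0!·1!) = 1/12
  k=1: −1/(1!·0!·1!·2!·1!·2!) = -1/4
Σ = -1/6  ⇒  CG² = 36/5·(-1/6)² = 1/5
CG = −√(1/5) = -0.447214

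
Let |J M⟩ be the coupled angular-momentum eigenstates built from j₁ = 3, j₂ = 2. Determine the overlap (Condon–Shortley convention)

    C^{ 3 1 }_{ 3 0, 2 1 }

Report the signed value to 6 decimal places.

j₁+j₂−J=2  J+j₁−j₂=4  J−j₁+j₂=2  j₁+j₂+J+1=9
(j₁±m₁, j₂±m₂, J±M) = (3,3,3,1,4,2)
P² = 96/5
sum k=1..2:
  [1] −1/8 = -1/8
  [2] +1/12 = 1/12
S = -1/24
C² = P²·S² = 1/30 ; C = -0.182574

-0.182574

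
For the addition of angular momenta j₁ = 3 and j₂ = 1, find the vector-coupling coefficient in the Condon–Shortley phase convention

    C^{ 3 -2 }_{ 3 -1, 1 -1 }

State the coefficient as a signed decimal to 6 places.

+√(5/12) = +0.645497

√[7·1!5!1!/8! · 2!4!0!2!1!5!] = √(240)
  +(−1)^0/∏(0,1,4,0,1,1)! = 1/24  (running 1/24)
⟨..|..⟩ = √(240)·(1/24) = +0.645497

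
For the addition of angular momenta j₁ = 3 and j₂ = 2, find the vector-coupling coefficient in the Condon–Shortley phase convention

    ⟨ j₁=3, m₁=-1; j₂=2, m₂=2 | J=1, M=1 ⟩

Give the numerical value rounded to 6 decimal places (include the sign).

triangle: 4!*2!*0!/7! = 48/5040
(j±m)!: 2!*4!*4!*0!*2!*0! = 2304
prefactor² = (2J+1)*Δ*N² = 2304/35
  k=4: +1/(4!*0!*0!*0!*2!*0!) = 1/48
Σ = 1/48  ⇒  CG² = 2304/35*1/48² = 1/35
CG = +√(1/35) = +0.169031

+0.169031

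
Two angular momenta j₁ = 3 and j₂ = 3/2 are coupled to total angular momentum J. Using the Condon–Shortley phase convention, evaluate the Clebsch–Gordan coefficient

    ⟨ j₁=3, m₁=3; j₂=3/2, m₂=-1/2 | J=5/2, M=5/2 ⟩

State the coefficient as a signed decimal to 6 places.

+0.731925  (= +√(15/28))

√[6·2!4!1!/8! · 6!0!1!2!5!0!] = √(8640/7)
  +(−1)^0/∏(0,2,0,1,4,0)! = 1/48  (running 1/48)
⟨..|..⟩ = √(8640/7)·(1/48) = +0.731925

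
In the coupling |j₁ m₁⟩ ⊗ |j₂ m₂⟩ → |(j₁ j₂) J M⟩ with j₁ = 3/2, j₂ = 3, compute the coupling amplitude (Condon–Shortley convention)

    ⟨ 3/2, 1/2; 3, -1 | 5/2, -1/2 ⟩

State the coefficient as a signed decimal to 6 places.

−√(1/70) ≈ -0.119523

√[6·2!1!4!/8! · 2!1!2!4!2!3!] = √(288/35)
  +(−1)^0/∏(0,2,1,2,0,2)! = 1/8  (running 1/8)
  +(−1)^1/∏(1,1,0,1,1,3)! = -1/6  (running -1/24)
⟨..|..⟩ = √(288/35)·(-1/24) = -0.119523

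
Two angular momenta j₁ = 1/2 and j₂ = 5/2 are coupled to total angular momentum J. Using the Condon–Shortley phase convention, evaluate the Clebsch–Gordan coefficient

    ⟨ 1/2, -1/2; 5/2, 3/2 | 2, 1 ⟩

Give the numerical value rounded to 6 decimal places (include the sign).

√[5·1!0!4!/6! · 0!1!4!1!3!1!] = √(24)
  +(−1)^1/∏(1,0,0,3,0,1)! = -1/6  (running -1/6)
⟨..|..⟩ = √(24)·(-1/6) = -0.816497

-0.816497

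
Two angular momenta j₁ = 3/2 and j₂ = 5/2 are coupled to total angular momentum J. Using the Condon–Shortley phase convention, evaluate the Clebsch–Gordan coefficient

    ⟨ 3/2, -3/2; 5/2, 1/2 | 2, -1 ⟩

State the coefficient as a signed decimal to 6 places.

+√(9/28) ≈ +0.566947

j₁+j₂−J=2  J+j₁−j₂=1  J−j₁+j₂=3  j₁+j₂+J+1=7
(j₁±m₁, j₂±m₂, J±M) = (0,3,3,2,1,3)
P² = 36/7
sum k=2..2:
  [2] +1/4 = 1/4
S = 1/4
C² = P²·S² = 9/28 ; C = +0.566947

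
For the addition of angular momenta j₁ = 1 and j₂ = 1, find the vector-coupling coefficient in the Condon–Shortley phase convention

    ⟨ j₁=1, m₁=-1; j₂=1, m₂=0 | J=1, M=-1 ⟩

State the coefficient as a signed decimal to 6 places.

√[3·1!1!1!/4! · 0!2!1!1!0!2!] = √(1/2)
  +(−1)^1/∏(1,0,1,0,0,1)! = -1  (running -1)
⟨..|..⟩ = √(1/2)·(-1) = -0.707107

-0.707107  (= −√(1/2))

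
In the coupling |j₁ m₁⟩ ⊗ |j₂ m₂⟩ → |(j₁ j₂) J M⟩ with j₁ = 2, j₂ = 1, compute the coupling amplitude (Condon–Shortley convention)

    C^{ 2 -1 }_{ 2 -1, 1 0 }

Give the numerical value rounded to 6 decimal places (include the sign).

triangle: 1!*3!*1!/6! = 6/720
(j±m)!: 1!*3!*1!*1!*1!*3! = 36
prefactor² = (2J+1)*Δ*N² = 3/2
  k=0: +1/(0!*1!*3!*1!*0!*0!) = 1/6
  k=1: −1/(1!*0!*2!*0!*1!*1!) = -1/2
Σ = -1/3  ⇒  CG² = 3/2*(-1/3)² = 1/6
CG = −√(1/6) = -0.408248

-0.408248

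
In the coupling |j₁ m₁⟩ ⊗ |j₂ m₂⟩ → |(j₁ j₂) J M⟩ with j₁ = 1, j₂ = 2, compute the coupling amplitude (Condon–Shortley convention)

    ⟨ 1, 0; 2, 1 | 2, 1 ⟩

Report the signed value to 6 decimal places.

triangle: 1!*1!*3!/6! = 6/720
(j±m)!: 1!*1!*3!*1!*3!*1! = 36
prefactor² = (2J+1)*Δ*N² = 3/2
  k=0: +1/(0!*1!*1!*3!*0!*0!) = 1/6
  k=1: −1/(1!*0!*0!*2!*1!*1!) = -1/2
Σ = -1/3  ⇒  CG² = 3/2*(-1/3)² = 1/6
CG = −√(1/6) = -0.408248

-0.408248  (= −√(1/6))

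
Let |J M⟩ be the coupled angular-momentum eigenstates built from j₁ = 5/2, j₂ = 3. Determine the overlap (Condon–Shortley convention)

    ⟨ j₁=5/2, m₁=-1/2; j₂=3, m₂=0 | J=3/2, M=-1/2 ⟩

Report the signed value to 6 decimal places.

j₁+j₂−J=4  J+j₁−j₂=1  J−j₁+j₂=2  j₁+j₂+J+1=8
(j₁±m₁, j₂±m₂, J±M) = (2,3,3,3,1,2)
P² = 144/35
sum k=2..3:
  [2] +1/4 = 1/4
  [3] −1/12 = -1/12
S = 1/6
C² = P²·S² = 4/35 ; C = +0.338062

+√(4/35) = +0.338062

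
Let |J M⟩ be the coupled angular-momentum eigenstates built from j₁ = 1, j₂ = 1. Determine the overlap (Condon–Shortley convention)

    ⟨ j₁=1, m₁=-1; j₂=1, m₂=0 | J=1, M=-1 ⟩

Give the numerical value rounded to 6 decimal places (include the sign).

j₁+j₂−J=1  J+j₁−j₂=1  J−j₁+j₂=1  j₁+j₂+J+1=4
(j₁±m₁, j₂±m₂, J±M) = (0,2,1,1,0,2)
P² = 1/2
sum k=1..1:
  [1] −1/1 = -1
S = -1
C² = P²·S² = 1/2 ; C = -0.707107

-0.707107  (= −√(1/2))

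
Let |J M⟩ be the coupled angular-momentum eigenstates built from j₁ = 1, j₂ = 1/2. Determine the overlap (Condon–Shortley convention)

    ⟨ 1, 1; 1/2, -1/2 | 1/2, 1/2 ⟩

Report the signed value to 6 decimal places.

triangle: 1!·1!·0!/3! = 1/6
(j±m)!: 2!·0!·0!·1!·1!·0! = 2
prefactor² = (2J+1)·Δ·N² = 2/3
  k=0: +1/(0!·1!·0!·0!·1!·0!) = 1
Σ = 1  ⇒  CG² = 2/3·1² = 2/3
CG = +√(2/3) = +0.816497

+0.816497  (= +√(2/3))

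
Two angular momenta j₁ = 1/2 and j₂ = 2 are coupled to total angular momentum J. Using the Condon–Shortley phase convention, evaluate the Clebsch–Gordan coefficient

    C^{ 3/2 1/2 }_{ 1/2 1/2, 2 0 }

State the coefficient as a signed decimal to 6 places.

√[4·1!0!3!/5! · 1!0!2!2!2!1!] = √(8/5)
  +(−1)^0/∏(0,1,0,2,0,1)! = 1/2  (running 1/2)
⟨..|..⟩ = √(8/5)·(1/2) = +0.632456

+0.632456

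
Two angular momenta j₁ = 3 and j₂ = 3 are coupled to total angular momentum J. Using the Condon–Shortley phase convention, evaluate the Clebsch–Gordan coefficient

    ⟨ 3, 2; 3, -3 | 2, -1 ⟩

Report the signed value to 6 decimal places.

j₁+j₂−J=4  J+j₁−j₂=2  J−j₁+j₂=2  j₁+j₂+J+1=9
(j₁±m₁, j₂±m₂, J±M) = (5,1,0,6,1,3)
P² = 4800/7
sum k=0..0:
  [0] +1/48 = 1/48
S = 1/48
C² = P²·S² = 25/84 ; C = +0.545545

+√(25/84) = +0.545545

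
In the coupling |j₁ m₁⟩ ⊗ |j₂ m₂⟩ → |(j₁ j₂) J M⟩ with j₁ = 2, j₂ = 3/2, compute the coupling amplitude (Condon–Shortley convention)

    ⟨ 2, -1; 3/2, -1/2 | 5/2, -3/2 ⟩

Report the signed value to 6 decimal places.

triangle: 1!×3!×2!/7! = 12/5040
(j±m)!: 1!×3!×1!×2!×1!×4! = 288
prefactor² = (2J+1)×Δ×N² = 144/35
  k=0: +1/(0!×1!×3!×1!×0!×1!) = 1/6
  k=1: −1/(1!×0!×2!×0!×1!×2!) = -1/4
Σ = -1/12  ⇒  CG² = 144/35×(-1/12)² = 1/35
CG = −√(1/35) = -0.169031

-0.169031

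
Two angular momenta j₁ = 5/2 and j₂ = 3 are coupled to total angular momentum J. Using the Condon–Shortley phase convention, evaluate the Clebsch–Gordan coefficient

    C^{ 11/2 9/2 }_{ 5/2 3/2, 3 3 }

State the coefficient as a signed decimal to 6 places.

+√(5/11) = +0.674200

triangle: 0!·5!·6!/12! = 86400/479001600
(j±m)!: 4!·1!·6!·0!·10!·1! = 62705664000
prefactor² = (2J+1)·Δ·N² = 1492992000/11
  k=0: +1/(0!·0!·1!·6!·4!·0!) = 1/17280
Σ = 1/17280  ⇒  CG² = 1492992000/11·1/17280² = 5/11
CG = +√(5/11) = +0.674200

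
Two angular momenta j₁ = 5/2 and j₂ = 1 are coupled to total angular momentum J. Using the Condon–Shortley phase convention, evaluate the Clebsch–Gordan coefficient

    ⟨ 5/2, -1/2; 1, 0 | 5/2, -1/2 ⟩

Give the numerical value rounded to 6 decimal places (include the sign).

√[6·1!4!1!/7! · 2!3!1!1!2!3!] = √(144/35)
  +(−1)^0/∏(0,1,3,1,1,0)! = 1/6  (running 1/6)
  +(−1)^1/∏(1,0,2,0,2,1)! = -1/4  (running -1/12)
⟨..|..⟩ = √(144/35)·(-1/12) = -0.169031

−√(1/35) = -0.169031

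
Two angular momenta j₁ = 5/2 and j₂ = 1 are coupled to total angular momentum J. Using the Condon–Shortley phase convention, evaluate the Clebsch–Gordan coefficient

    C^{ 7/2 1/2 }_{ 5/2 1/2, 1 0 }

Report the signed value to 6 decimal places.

j₁+j₂−J=0  J+j₁−j₂=5  J−j₁+j₂=2  j₁+j₂+J+1=8
(j₁±m₁, j₂±m₂, J±M) = (3,2,1,1,4,3)
P² = 576/7
sum k=0..0:
  [0] +1/12 = 1/12
S = 1/12
C² = P²·S² = 4/7 ; C = +0.755929

+0.755929  (= +√(4/7))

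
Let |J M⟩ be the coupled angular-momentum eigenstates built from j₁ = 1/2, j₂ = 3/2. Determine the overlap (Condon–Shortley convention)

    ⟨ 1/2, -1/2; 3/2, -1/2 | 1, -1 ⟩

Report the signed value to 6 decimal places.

−√(1/4) ≈ -0.500000

√[3·1!0!2!/4! · 0!1!1!2!0!2!] = √(1)
  +(−1)^1/∏(1,0,0,0,0,2)! = -1/2  (running -1/2)
⟨..|..⟩ = √(1)·(-1/2) = -0.500000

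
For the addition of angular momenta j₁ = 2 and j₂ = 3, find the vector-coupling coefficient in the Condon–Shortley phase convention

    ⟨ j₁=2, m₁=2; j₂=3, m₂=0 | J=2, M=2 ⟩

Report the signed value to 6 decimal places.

√[5·3!1!3!/8! · 4!0!3!3!4!0!] = √(648/7)
  +(−1)^0/∏(0,3,0,3,1,0)! = 1/36  (running 1/36)
⟨..|..⟩ = √(648/7)·(1/36) = +0.267261

+0.267261  (= +√(1/14))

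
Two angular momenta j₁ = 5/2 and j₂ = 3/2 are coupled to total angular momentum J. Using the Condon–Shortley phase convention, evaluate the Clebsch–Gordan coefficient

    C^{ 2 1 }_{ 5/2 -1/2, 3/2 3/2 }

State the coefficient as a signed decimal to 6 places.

+0.566947

√[5·2!3!1!/7! · 2!3!3!0!3!1!] = √(36/7)
  +(−1)^2/∏(2,0,1,1,2,0)! = 1/4  (running 1/4)
⟨..|..⟩ = √(36/7)·(1/4) = +0.566947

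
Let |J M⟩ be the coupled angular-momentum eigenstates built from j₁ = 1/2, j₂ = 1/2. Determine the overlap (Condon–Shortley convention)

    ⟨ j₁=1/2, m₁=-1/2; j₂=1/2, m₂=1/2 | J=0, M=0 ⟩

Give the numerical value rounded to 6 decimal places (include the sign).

triangle: 1!×0!×0!/2! = 1/2
(j±m)!: 0!×1!×1!×0!×0!×0! = 1
prefactor² = (2J+1)×Δ×N² = 1/2
  k=1: −1/(1!×0!×0!×0!×0!×0!) = -1
Σ = -1  ⇒  CG² = 1/2×(-1)² = 1/2
CG = −√(1/2) = -0.707107

−√(1/2) = -0.707107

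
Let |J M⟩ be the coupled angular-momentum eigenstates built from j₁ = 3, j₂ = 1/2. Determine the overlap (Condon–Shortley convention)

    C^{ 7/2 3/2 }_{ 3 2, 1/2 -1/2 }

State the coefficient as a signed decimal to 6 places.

√[8·0!6!1!/8! · 5!1!0!1!5!2!] = √(28800/7)
  +(−1)^0/∏(0,0,1,0,5,1)! = 1/120  (running 1/120)
⟨..|..⟩ = √(28800/7)·(1/120) = +0.534522

+0.534522  (= +√(2/7))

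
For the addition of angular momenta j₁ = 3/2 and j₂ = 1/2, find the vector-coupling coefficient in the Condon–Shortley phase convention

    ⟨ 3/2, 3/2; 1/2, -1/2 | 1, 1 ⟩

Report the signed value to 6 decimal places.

+√(3/4) ≈ +0.866025

√[3·1!2!0!/4! · 3!0!0!1!2!0!] = √(3)
  +(−1)^0/∏(0,1,0,0,2,0)! = 1/2  (running 1/2)
⟨..|..⟩ = √(3)·(1/2) = +0.866025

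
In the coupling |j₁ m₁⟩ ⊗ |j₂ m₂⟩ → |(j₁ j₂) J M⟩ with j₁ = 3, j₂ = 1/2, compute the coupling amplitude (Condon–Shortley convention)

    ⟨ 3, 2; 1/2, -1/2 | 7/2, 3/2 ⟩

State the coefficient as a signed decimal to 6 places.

triangle: 0!·6!·1!/8! = 720/40320
(j±m)!: 5!·1!·0!·1!·5!·2! = 28800
prefactor² = (2J+1)·Δ·N² = 28800/7
  k=0: +1/(0!·0!·1!·0!·5!·1!) = 1/120
Σ = 1/120  ⇒  CG² = 28800/7·1/120² = 2/7
CG = +√(2/7) = +0.534522

+√(2/7) ≈ +0.534522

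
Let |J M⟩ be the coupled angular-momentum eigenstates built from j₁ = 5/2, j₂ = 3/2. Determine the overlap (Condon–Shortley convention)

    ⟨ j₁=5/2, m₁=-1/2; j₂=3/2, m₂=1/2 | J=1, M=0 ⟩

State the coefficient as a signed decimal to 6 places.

+0.547723  (= +√(3/10))

triangle: 3!*2!*0!/6! = 12/720
(j±m)!: 2!*3!*2!*1!*1!*1! = 24
prefactor² = (2J+1)*Δ*N² = 6/5
  k=2: +1/(2!*1!*1!*0!*1!*0!) = 1/2
Σ = 1/2  ⇒  CG² = 6/5*1/2² = 3/10
CG = +√(3/10) = +0.547723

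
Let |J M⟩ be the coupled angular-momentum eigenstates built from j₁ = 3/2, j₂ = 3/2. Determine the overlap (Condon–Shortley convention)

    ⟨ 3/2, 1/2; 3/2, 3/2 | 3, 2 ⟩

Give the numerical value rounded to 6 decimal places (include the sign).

√[7·0!3!3!/7! · 2!1!3!0!5!1!] = √(72)
  +(−1)^0/∏(0,0,1,3,2,0)! = 1/12  (running 1/12)
⟨..|..⟩ = √(72)·(1/12) = +0.707107

+√(1/2) = +0.707107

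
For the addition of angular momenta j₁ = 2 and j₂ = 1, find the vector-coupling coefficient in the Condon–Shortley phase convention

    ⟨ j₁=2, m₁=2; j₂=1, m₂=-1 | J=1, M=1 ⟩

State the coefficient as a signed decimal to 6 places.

+√(3/5) ≈ +0.774597

j₁+j₂−J=2  J+j₁−j₂=2  J−j₁+j₂=0  j₁+j₂+J+1=5
(j₁±m₁, j₂±m₂, J±M) = (4,0,0,2,2,0)
P² = 48/5
sum k=0..0:
  [0] +1/4 = 1/4
S = 1/4
C² = P²·S² = 3/5 ; C = +0.774597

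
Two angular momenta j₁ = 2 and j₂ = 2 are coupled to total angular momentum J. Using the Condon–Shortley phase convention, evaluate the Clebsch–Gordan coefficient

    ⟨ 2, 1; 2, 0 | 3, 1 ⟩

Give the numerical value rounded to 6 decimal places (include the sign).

j₁+j₂−J=1  J+j₁−j₂=3  J−j₁+j₂=3  j₁+j₂+J+1=8
(j₁±m₁, j₂±m₂, J±M) = (3,1,2,2,4,2)
P² = 36/5
sum k=0..1:
  [0] +1/4 = 1/4
  [1] −1/12 = -1/12
S = 1/6
C² = P²·S² = 1/5 ; C = +0.447214

+0.447214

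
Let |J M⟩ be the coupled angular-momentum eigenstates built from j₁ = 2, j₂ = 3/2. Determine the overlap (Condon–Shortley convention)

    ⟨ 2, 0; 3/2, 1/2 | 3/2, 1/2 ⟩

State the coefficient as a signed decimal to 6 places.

j₁+j₂−J=2  J+j₁−j₂=2  J−j₁+j₂=1  j₁+j₂+J+1=6
(j₁±m₁, j₂±m₂, J±M) = (2,2,2,1,2,1)
P² = 16/45
sum k=1..2:
  [1] −1/1 = -1
  [2] +1/4 = 1/4
S = -3/4
C² = P²·S² = 1/5 ; C = -0.447214

−√(1/5) = -0.447214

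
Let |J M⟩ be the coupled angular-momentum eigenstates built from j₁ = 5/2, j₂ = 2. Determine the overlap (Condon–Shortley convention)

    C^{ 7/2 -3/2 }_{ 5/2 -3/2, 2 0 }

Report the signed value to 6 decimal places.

−√(2/7) ≈ -0.534522

triangle: 1!×4!×3!/9! = 144/362880
(j±m)!: 1!×4!×2!×2!×2!×5! = 23040
prefactor² = (2J+1)×Δ×N² = 512/7
  k=0: +1/(0!×1!×4!×2!×0!×1!) = 1/48
  k=1: −1/(1!×0!×3!×1!×1!×2!) = -1/12
Σ = -1/16  ⇒  CG² = 512/7×(-1/16)² = 2/7
CG = −√(2/7) = -0.534522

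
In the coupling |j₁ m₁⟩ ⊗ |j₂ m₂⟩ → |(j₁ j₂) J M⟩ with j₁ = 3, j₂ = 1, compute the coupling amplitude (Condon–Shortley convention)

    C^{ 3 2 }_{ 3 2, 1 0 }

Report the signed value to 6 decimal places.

√[7·1!5!1!/8! · 5!1!1!1!5!1!] = √(300)
  +(−1)^0/∏(0,1,1,1,4,0)! = 1/24  (running 1/24)
  +(−1)^1/∏(1,0,0,0,5,1)! = -1/120  (running 1/30)
⟨..|..⟩ = √(300)·(1/30) = +0.577350

+0.577350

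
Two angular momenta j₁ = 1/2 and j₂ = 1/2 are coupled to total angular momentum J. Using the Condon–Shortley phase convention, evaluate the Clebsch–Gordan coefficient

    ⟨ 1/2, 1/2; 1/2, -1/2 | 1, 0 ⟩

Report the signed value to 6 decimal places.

√[3·0!1!1!/3! · 1!0!0!1!1!1!] = √(1/2)
  +(−1)^0/∏(0,0,0,0,1,1)! = 1  (running 1)
⟨..|..⟩ = √(1/2)·(1) = +0.707107

+√(1/2) ≈ +0.707107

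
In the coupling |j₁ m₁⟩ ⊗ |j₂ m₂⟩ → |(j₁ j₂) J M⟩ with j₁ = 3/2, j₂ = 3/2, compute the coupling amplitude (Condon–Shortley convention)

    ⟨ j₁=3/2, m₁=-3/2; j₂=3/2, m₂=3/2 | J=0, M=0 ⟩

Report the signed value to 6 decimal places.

−√(1/4) ≈ -0.500000

√[1·3!0!0!/4! · 0!3!3!0!0!0!] = √(9)
  +(−1)^3/∏(3,0,0,0,0,0)! = -1/6  (running -1/6)
⟨..|..⟩ = √(9)·(-1/6) = -0.500000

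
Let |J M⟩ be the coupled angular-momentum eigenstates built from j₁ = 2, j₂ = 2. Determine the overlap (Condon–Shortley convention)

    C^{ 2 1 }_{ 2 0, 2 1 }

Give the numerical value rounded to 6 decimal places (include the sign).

j₁+j₂−J=2  J+j₁−j₂=2  J−j₁+j₂=2  j₁+j₂+J+1=7
(j₁±m₁, j₂±m₂, J±M) = (2,2,3,1,3,1)
P² = 8/7
sum k=1..2:
  [1] −1/2 = -1/2
  [2] +1/4 = 1/4
S = -1/4
C² = P²·S² = 1/14 ; C = -0.267261

−√(1/14) = -0.267261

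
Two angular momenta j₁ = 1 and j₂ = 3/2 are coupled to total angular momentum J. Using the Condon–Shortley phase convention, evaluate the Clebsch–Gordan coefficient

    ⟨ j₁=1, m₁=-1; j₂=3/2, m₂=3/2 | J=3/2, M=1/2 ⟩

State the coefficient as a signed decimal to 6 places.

−√(2/5) ≈ -0.632456

√[4·1!1!2!/5! · 0!2!3!0!2!1!] = √(8/5)
  +(−1)^1/∏(1,0,1,2,0,0)! = -1/2  (running -1/2)
⟨..|..⟩ = √(8/5)·(-1/2) = -0.632456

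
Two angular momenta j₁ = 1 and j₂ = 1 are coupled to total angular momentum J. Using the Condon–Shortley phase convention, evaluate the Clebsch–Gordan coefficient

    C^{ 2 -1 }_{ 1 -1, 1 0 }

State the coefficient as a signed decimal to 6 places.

j₁+j₂−J=0  J+j₁−j₂=2  J−j₁+j₂=2  j₁+j₂+J+1=5
(j₁±m₁, j₂±m₂, J±M) = (0,2,1,1,1,3)
P² = 2
sum k=0..0:
  [0] +1/2 = 1/2
S = 1/2
C² = P²·S² = 1/2 ; C = +0.707107

+√(1/2) = +0.707107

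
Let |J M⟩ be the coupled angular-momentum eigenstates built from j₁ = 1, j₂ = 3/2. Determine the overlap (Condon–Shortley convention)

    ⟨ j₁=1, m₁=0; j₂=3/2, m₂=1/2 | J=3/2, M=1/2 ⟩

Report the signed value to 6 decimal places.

triangle: 1!·1!·2!/5! = 2/120
(j±m)!: 1!·1!·2!·1!·2!·1! = 4
prefactor² = (2J+1)·Δ·N² = 4/15
  k=0: +1/(0!·1!·1!·2!·0!·0!) = 1/2
  k=1: −1/(1!·0!·0!·1!·1!·1!) = -1
Σ = -1/2  ⇒  CG² = 4/15·(-1/2)² = 1/15
CG = −√(1/15) = -0.258199

−√(1/15) ≈ -0.258199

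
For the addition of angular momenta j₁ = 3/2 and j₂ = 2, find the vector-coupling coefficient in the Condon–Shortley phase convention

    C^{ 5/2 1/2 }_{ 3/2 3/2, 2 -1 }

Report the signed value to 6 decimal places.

+√(27/70) ≈ +0.621059

triangle: 1!·2!·3!/7! = 12/5040
(j±m)!: 3!·0!·1!·3!·3!·2! = 432
prefactor² = (2J+1)·Δ·N² = 216/35
  k=0: +1/(0!·1!·0!·1!·2!·2!) = 1/4
Σ = 1/4  ⇒  CG² = 216/35·1/4² = 27/70
CG = +√(27/70) = +0.621059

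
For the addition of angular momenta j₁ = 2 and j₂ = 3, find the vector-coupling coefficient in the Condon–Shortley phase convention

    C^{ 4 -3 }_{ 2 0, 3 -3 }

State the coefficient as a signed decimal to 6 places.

√[9·1!3!5!/10! · 2!2!0!6!1!7!] = √(25920)
  +(−1)^0/∏(0,1,2,0,1,5)! = 1/240  (running 1/240)
⟨..|..⟩ = √(25920)·(1/240) = +0.670820

+√(9/20) = +0.670820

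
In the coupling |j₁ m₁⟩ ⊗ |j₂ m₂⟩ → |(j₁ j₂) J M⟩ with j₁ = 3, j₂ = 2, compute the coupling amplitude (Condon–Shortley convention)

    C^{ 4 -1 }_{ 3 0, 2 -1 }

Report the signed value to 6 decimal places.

+√(3/14) ≈ +0.462910

√[9·1!5!3!/10! · 3!3!1!3!3!5!] = √(1944/7)
  +(−1)^0/∏(0,1,3,1,2,2)! = 1/24  (running 1/24)
  +(−1)^1/∏(1,0,2,0,3,3)! = -1/72  (running 1/36)
⟨..|..⟩ = √(1944/7)·(1/36) = +0.462910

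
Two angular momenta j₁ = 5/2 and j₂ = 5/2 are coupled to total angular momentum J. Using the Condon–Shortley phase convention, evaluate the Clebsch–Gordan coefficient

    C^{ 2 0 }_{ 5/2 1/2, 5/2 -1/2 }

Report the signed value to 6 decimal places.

-0.436436  (= −√(4/21))

triangle: 3!×2!×2!/8! = 24/40320
(j±m)!: 3!×2!×2!×3!×2!×2! = 576
prefactor² = (2J+1)×Δ×N² = 12/7
  k=0: +1/(0!×3!×2!×2!×0!×0!) = 1/24
  k=1: −1/(1!×2!×1!×1!×1!×1!) = -1/2
  k=2: +1/(2!×1!×0!×0!×2!×2!) = 1/8
Σ = -1/3  ⇒  CG² = 12/7×(-1/3)² = 4/21
CG = −√(4/21) = -0.436436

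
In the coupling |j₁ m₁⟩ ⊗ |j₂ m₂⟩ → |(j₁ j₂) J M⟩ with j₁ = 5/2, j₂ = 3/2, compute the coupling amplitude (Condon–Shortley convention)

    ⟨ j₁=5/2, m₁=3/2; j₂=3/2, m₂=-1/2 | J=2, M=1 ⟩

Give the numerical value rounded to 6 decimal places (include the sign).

j₁+j₂−J=2  J+j₁−j₂=3  J−j₁+j₂=1  j₁+j₂+J+1=7
(j₁±m₁, j₂±m₂, J±M) = (4,1,1,2,3,1)
P² = 24/7
sum k=0..1:
  [0] +1/4 = 1/4
  [1] −1/6 = -1/6
S = 1/12
C² = P²·S² = 1/42 ; C = +0.154303

+√(1/42) ≈ +0.154303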